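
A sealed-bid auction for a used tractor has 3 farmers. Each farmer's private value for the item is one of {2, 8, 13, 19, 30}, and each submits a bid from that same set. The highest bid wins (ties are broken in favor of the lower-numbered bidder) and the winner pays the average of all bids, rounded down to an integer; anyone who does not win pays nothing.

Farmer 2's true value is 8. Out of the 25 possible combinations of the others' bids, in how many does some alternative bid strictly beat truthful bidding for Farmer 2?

Others bid (8, 2): truth gives 0; bid 13 gives 1 > 0. Violating.
Others bid (2, 2): truth gives 4; no alternative beats it.
Others bid (2, 8): truth gives 2; no alternative beats it.
(Checking all 25 profiles: 1 has a profitable deviation, 24 do not.)

1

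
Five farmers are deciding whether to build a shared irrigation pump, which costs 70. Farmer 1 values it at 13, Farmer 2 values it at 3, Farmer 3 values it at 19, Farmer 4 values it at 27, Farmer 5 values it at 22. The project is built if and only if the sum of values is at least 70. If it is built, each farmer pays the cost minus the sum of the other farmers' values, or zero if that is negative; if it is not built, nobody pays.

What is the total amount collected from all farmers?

Total value 84 ≥ cost 70, so it is built.
Farmer 1: others sum to 71; max(0, 70 - 71) = 0.
Farmer 2: others sum to 81; max(0, 70 - 81) = 0.
Farmer 3: others sum to 65; max(0, 70 - 65) = 5.
Farmer 4: others sum to 57; max(0, 70 - 57) = 13.
Farmer 5: others sum to 62; max(0, 70 - 62) = 8.
Total collected = 0 + 0 + 5 + 13 + 8 = 26.

26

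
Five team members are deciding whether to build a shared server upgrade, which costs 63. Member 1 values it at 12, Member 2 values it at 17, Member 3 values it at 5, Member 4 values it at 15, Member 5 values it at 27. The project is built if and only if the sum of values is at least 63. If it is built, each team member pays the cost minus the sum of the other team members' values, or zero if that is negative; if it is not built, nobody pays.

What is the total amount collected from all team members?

Total value 76 ≥ cost 63, so it is built.
Member 1: others sum to 64; max(0, 63 - 64) = 0.
Member 2: others sum to 59; max(0, 63 - 59) = 4.
Member 3: others sum to 71; max(0, 63 - 71) = 0.
Member 4: others sum to 61; max(0, 63 - 61) = 2.
Member 5: others sum to 49; max(0, 63 - 49) = 14.
Total collected = 0 + 4 + 0 + 2 + 14 = 20.

20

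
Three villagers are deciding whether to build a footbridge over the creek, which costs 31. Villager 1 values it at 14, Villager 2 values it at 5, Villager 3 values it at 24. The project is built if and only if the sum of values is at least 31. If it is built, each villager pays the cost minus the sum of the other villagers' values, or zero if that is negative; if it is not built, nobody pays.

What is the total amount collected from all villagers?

14

Total value 43 ≥ cost 31, so it is built.
Villager 1: others sum to 29; max(0, 31 - 29) = 2.
Villager 2: others sum to 38; max(0, 31 - 38) = 0.
Villager 3: others sum to 19; max(0, 31 - 19) = 12.
Total collected = 2 + 0 + 12 = 14.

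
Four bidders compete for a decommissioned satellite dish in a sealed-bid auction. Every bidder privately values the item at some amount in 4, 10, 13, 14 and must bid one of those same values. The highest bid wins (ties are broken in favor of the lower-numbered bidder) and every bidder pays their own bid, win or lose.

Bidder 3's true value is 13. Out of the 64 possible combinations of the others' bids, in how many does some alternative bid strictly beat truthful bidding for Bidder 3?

54

Others bid (4, 4, 4): truth gives 0; bid 10 gives 3 > 0. Violating.
Others bid (4, 4, 10): truth gives 0; bid 10 gives 3 > 0. Violating.
Others bid (4, 4, 14): truth gives -13; bid 14 gives -1 > -13. Violating.
Others bid (4, 10, 14): truth gives -13; bid 14 gives -1 > -13. Violating.
Others bid (4, 4, 13): truth gives 0; no alternative beats it.
Others bid (4, 10, 4): truth gives 0; no alternative beats it.
(Checking all 64 profiles: 54 have a profitable deviation, 10 do not.)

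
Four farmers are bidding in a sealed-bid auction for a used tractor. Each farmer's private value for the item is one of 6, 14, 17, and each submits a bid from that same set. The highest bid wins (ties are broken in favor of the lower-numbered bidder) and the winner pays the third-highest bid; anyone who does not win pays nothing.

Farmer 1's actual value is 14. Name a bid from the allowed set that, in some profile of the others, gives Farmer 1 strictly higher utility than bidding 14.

17

Suppose Farmer 2 bids 6, Farmer 3 bids 6 and Farmer 4 bids 17.
Bid 14: loses, pays 0, utility 0.
Bid 17: wins, pays 6, utility 14 - 6 = 8.
So bidding 17 beats truth here (8 > 0).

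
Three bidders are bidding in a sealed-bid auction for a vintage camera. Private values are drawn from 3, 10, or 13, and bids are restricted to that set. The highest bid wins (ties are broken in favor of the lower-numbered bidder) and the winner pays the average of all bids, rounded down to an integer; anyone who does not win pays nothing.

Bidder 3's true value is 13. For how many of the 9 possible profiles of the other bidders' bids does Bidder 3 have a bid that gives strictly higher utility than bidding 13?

1

Others bid (3, 3): truth gives 7; bid 10 gives 8 > 7. Violating.
Others bid (3, 10): truth gives 5; no alternative beats it.
Others bid (3, 13): truth gives 0; no alternative beats it.
(Checking all 9 profiles: 1 has a profitable deviation, 8 do not.)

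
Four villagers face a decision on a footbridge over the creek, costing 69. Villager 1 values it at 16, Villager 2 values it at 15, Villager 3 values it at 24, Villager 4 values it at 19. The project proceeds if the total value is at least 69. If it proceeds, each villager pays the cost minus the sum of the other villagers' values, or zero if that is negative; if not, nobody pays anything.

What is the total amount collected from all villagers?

Total value 74 ≥ cost 69, so it is built.
Villager 1: others sum to 58; max(0, 69 - 58) = 11.
Villager 2: others sum to 59; max(0, 69 - 59) = 10.
Villager 3: others sum to 50; max(0, 69 - 50) = 19.
Villager 4: others sum to 55; max(0, 69 - 55) = 14.
Total collected = 11 + 10 + 19 + 14 = 54.

54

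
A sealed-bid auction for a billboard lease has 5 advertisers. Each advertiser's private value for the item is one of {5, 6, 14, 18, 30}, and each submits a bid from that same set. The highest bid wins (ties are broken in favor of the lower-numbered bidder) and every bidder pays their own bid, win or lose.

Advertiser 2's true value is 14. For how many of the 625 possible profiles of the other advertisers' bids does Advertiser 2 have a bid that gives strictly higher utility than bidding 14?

Others bid (5, 5, 5, 5): truth gives 0; bid 6 gives 8 > 0. Violating.
Others bid (5, 5, 5, 6): truth gives 0; bid 6 gives 8 > 0. Violating.
Others bid (5, 5, 5, 18): truth gives -14; bid 18 gives -4 > -14. Violating.
Others bid (5, 5, 5, 30): truth gives -14; bid 5 gives -5 > -14. Violating.
Others bid (5, 5, 5, 14): truth gives 0; no alternative beats it.
Others bid (5, 5, 6, 14): truth gives 0; no alternative beats it.
(Checking all 625 profiles: 579 have a profitable deviation, 46 do not.)

579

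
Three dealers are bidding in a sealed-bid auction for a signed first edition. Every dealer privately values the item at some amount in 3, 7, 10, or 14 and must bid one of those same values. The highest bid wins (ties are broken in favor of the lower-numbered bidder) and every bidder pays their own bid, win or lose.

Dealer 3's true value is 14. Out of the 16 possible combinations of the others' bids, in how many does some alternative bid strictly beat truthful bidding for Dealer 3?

Others bid (3, 3): truth gives 0; bid 7 gives 7 > 0. Violating.
Others bid (3, 7): truth gives 0; bid 10 gives 4 > 0. Violating.
Others bid (3, 14): truth gives -14; bid 3 gives -3 > -14. Violating.
Others bid (7, 3): truth gives 0; bid 10 gives 4 > 0. Violating.
Others bid (3, 10): truth gives 0; no alternative beats it.
Others bid (7, 10): truth gives 0; no alternative beats it.
(Checking all 16 profiles: 11 have a profitable deviation, 5 do not.)

11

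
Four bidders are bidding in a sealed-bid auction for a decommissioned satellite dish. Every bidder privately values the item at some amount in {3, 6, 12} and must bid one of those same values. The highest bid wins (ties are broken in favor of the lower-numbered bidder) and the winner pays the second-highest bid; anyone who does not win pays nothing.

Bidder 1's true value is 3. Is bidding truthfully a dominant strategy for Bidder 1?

Yes

Check each profile of the others' bids and compare truth against every alternative bid.
Others bid (3, 3, 6): truth gives 0, best alternative gives -3.
Others bid (3, 6, 3): truth gives 0, best alternative gives -3.
Others bid (3, 6, 6): truth gives 0, best alternative gives -3.
Others bid (6, 3, 3): truth gives 0, best alternative gives -3.
Others bid (6, 3, 6): truth gives 0, best alternative gives -3.
Others bid (6, 6, 3): truth gives 0, best alternative gives -3.
(Remaining 21 profiles checked similarly; truth is weakly best in each.)
In every case the truthful bid is at least as good as any alternative, so it is a dominant strategy.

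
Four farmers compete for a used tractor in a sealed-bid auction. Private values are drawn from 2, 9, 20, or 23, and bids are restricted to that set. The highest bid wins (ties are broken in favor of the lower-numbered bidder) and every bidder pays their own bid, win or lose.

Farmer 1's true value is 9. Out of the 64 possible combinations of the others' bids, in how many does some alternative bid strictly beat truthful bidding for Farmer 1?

Others bid (2, 2, 2): truth gives 0; bid 2 gives 7 > 0. Violating.
Others bid (2, 2, 20): truth gives -9; bid 2 gives -2 > -9. Violating.
Others bid (2, 2, 23): truth gives -9; bid 2 gives -2 > -9. Violating.
Others bid (2, 9, 20): truth gives -9; bid 2 gives -2 > -9. Violating.
Others bid (2, 2, 9): truth gives 0; no alternative beats it.
Others bid (2, 9, 2): truth gives 0; no alternative beats it.
(Checking all 64 profiles: 57 have a profitable deviation, 7 do not.)

57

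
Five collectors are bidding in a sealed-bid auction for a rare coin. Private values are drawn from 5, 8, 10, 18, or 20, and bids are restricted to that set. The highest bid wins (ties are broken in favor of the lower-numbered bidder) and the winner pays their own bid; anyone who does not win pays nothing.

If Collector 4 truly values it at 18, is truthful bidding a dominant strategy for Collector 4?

Consider the case where Collector 1 bids 5, Collector 2 bids 5, Collector 3 bids 5 and Collector 5 bids 5.
Truthful bid 18: wins, pays 18, utility 18 - 18 = 0.
Bid 8 instead: wins, pays 8, utility 18 - 8 = 10.
Since 10 > 0, bidding 8 is strictly better here, so truthful bidding is not dominant.

No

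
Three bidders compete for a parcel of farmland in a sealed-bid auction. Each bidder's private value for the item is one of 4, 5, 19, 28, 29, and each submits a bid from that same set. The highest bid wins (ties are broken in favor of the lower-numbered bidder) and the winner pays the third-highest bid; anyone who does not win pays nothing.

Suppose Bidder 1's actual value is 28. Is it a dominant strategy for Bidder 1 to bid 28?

No

Consider the case where Bidder 2 bids 4 and Bidder 3 bids 29.
Truthful bid 28: loses, pays 0, utility 0.
Bid 29 instead: wins, pays 4, utility 28 - 4 = 24.
Since 24 > 0, bidding 29 is strictly better here, so truthful bidding is not dominant.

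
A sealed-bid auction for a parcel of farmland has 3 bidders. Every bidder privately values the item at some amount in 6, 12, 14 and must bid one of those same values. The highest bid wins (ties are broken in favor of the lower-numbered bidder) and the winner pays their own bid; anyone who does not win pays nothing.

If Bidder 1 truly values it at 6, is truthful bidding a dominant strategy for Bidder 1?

Yes

Check each profile of the others' bids and compare truth against every alternative bid.
Others bid (6, 6): truth gives 0, best alternative gives -6.
Others bid (6, 12): truth gives 0, best alternative gives -6.
Others bid (12, 6): truth gives 0, best alternative gives -6.
Others bid (12, 12): truth gives 0, best alternative gives -6.
Others bid (6, 14): truth gives 0, best alternative gives 0.
Others bid (12, 14): truth gives 0, best alternative gives 0.
(Remaining 3 profiles checked similarly; truth is weakly best in each.)
In every case the truthful bid is at least as good as any alternative, so it is a dominant strategy.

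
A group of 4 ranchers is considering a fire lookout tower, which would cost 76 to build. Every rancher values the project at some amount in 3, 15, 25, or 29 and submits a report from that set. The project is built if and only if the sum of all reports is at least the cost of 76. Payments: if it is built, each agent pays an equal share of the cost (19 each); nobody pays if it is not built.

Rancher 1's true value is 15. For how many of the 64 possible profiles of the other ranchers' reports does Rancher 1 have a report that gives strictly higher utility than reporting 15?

Others report (3, 29, 29): truth gives -4; report 3 gives 0 > -4. Violating.
Others report (15, 25, 25): truth gives -4; report 3 gives 0 > -4. Violating.
Others report (15, 25, 29): truth gives -4; report 3 gives 0 > -4. Violating.
Others report (15, 29, 25): truth gives -4; report 3 gives 0 > -4. Violating.
Others report (3, 3, 3): truth gives 0; no alternative beats it.
Others report (3, 3, 15): truth gives 0; no alternative beats it.
(Checking all 64 profiles: 12 have a profitable deviation, 52 do not.)

12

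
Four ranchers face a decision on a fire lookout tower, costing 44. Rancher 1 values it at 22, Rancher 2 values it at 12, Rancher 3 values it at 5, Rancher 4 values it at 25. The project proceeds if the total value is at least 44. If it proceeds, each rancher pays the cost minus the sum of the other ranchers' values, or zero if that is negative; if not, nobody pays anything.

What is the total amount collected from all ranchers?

7

Total value 64 ≥ cost 44, so it is built.
Rancher 1: others sum to 42; max(0, 44 - 42) = 2.
Rancher 2: others sum to 52; max(0, 44 - 52) = 0.
Rancher 3: others sum to 59; max(0, 44 - 59) = 0.
Rancher 4: others sum to 39; max(0, 44 - 39) = 5.
Total collected = 2 + 0 + 0 + 5 = 7.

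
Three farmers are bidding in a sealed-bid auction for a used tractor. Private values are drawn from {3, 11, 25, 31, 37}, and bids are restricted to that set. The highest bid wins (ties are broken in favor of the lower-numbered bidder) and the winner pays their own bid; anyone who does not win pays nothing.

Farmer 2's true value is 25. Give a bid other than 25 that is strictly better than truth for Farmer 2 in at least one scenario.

11

Suppose Farmer 1 bids 3 and Farmer 3 bids 3.
Bid 25: wins, pays 25, utility 25 - 25 = 0.
Bid 11: wins, pays 11, utility 25 - 11 = 14.
So bidding 11 beats truth here (14 > 0).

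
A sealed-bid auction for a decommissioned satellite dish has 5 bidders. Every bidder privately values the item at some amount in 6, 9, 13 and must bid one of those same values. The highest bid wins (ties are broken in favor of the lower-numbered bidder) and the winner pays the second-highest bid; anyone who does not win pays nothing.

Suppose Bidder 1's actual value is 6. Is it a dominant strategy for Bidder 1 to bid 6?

Yes

Check each profile of the others' bids and compare truth against every alternative bid.
Others bid (6, 6, 6, 9): truth gives 0, best alternative gives -3.
Others bid (6, 6, 9, 6): truth gives 0, best alternative gives -3.
Others bid (6, 6, 9, 9): truth gives 0, best alternative gives -3.
Others bid (6, 9, 6, 6): truth gives 0, best alternative gives -3.
Others bid (6, 9, 6, 9): truth gives 0, best alternative gives -3.
Others bid (6, 9, 9, 6): truth gives 0, best alternative gives -3.
(Remaining 75 profiles checked similarly; truth is weakly best in each.)
In every case the truthful bid is at least as good as any alternative, so it is a dominant strategy.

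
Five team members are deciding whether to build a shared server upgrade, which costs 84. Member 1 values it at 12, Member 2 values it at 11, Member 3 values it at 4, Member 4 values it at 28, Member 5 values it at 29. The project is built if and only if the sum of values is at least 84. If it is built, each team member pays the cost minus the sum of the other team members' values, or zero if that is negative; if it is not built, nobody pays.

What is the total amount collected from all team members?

Total value 84 ≥ cost 84, so it is built.
Member 1: others sum to 72; max(0, 84 - 72) = 12.
Member 2: others sum to 73; max(0, 84 - 73) = 11.
Member 3: others sum to 80; max(0, 84 - 80) = 4.
Member 4: others sum to 56; max(0, 84 - 56) = 28.
Member 5: others sum to 55; max(0, 84 - 55) = 29.
Total collected = 12 + 11 + 4 + 28 + 29 = 84.

84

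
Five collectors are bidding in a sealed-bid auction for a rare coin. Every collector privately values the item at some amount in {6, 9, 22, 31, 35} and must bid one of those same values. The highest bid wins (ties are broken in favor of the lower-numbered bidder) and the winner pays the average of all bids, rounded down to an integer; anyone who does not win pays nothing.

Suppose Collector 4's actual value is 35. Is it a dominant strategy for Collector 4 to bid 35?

Consider the case where Collector 1 bids 6, Collector 2 bids 6, Collector 3 bids 6 and Collector 5 bids 6.
Truthful bid 35: wins, pays 11, utility 35 - 11 = 24.
Bid 9 instead: wins, pays 6, utility 35 - 6 = 29.
Since 29 > 24, bidding 9 is strictly better here, so truthful bidding is not dominant.

No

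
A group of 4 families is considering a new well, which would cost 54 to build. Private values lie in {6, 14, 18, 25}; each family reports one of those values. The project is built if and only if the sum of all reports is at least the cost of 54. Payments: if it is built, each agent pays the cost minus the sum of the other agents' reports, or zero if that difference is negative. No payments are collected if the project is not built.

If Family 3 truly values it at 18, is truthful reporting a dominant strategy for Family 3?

Check each profile of the others' reports and compare truth against every alternative report.
Others report (6, 25, 25): truth gives 18, best alternative gives 18.
Others report (14, 18, 25): truth gives 18, best alternative gives 18.
Others report (14, 25, 18): truth gives 18, best alternative gives 18.
Others report (14, 25, 25): truth gives 18, best alternative gives 18.
Others report (18, 14, 25): truth gives 18, best alternative gives 18.
Others report (18, 18, 18): truth gives 18, best alternative gives 18.
(Remaining 58 profiles checked similarly; truth is weakly best in each.)
In every case the truthful report is at least as good as any alternative, so it is a dominant strategy.

Yes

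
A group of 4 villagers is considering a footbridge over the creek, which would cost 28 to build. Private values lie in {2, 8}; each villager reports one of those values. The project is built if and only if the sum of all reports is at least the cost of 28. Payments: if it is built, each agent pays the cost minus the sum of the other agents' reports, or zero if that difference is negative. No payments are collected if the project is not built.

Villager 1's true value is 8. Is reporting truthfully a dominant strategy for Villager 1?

Check each profile of the others' reports and compare truth against every alternative report.
Others report (8, 8, 8): truth gives 4, best alternative gives 0.
Others report (2, 2, 2): truth gives 0, best alternative gives 0.
Others report (2, 2, 8): truth gives 0, best alternative gives 0.
Others report (2, 8, 2): truth gives 0, best alternative gives 0.
Others report (2, 8, 8): truth gives 0, best alternative gives 0.
Others report (8, 2, 2): truth gives 0, best alternative gives 0.
(Remaining 2 profiles checked similarly; truth is weakly best in each.)
In every case the truthful report is at least as good as any alternative, so it is a dominant strategy.

Yes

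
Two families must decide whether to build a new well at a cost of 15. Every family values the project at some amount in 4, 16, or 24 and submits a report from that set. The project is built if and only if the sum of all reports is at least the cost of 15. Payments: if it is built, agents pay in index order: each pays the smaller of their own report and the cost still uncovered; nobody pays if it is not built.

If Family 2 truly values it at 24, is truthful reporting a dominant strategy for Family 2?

Check each profile of the others' reports and compare truth against every alternative report.
Others report (16): truth gives 24, best alternative gives 24.
Others report (24): truth gives 24, best alternative gives 24.
Others report (4): truth gives 13, best alternative gives 13.
In every case the truthful report is at least as good as any alternative, so it is a dominant strategy.

Yes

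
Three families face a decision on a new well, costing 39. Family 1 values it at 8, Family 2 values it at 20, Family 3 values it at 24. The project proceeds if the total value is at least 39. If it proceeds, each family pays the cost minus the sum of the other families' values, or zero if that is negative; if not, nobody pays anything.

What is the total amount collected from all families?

Total value 52 ≥ cost 39, so it is built.
Family 1: others sum to 44; max(0, 39 - 44) = 0.
Family 2: others sum to 32; max(0, 39 - 32) = 7.
Family 3: others sum to 28; max(0, 39 - 28) = 11.
Total collected = 0 + 7 + 11 = 18.

18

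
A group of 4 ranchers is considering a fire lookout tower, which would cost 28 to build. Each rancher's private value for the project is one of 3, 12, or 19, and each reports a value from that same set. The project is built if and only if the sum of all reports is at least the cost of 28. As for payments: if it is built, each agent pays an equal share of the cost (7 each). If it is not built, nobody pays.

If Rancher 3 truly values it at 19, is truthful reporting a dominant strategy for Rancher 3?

Yes

Check each profile of the others' reports and compare truth against every alternative report.
Others report (3, 3, 3): truth gives 12, best alternative gives 0.
Others report (3, 3, 12): truth gives 12, best alternative gives 12.
Others report (3, 3, 19): truth gives 12, best alternative gives 12.
Others report (3, 12, 3): truth gives 12, best alternative gives 12.
Others report (3, 12, 12): truth gives 12, best alternative gives 12.
Others report (3, 12, 19): truth gives 12, best alternative gives 12.
(Remaining 21 profiles checked similarly; truth is weakly best in each.)
In every case the truthful report is at least as good as any alternative, so it is a dominant strategy.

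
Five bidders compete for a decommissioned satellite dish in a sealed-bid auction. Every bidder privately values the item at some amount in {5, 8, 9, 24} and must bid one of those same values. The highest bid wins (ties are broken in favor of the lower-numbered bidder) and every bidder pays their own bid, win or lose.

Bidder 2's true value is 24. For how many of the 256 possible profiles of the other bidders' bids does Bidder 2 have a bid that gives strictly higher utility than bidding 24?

Others bid (5, 5, 5, 5): truth gives 0; bid 8 gives 16 > 0. Violating.
Others bid (5, 5, 5, 8): truth gives 0; bid 8 gives 16 > 0. Violating.
Others bid (5, 5, 5, 9): truth gives 0; bid 9 gives 15 > 0. Violating.
Others bid (5, 5, 8, 5): truth gives 0; bid 8 gives 16 > 0. Violating.
Others bid (5, 5, 5, 24): truth gives 0; no alternative beats it.
Others bid (5, 5, 8, 24): truth gives 0; no alternative beats it.
(Checking all 256 profiles: 118 have a profitable deviation, 138 do not.)

118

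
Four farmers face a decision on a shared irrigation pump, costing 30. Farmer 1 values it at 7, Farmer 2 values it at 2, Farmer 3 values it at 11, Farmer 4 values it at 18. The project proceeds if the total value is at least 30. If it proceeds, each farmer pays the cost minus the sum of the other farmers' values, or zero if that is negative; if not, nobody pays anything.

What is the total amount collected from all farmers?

Total value 38 ≥ cost 30, so it is built.
Farmer 1: others sum to 31; max(0, 30 - 31) = 0.
Farmer 2: others sum to 36; max(0, 30 - 36) = 0.
Farmer 3: others sum to 27; max(0, 30 - 27) = 3.
Farmer 4: others sum to 20; max(0, 30 - 20) = 10.
Total collected = 0 + 0 + 3 + 10 = 13.

13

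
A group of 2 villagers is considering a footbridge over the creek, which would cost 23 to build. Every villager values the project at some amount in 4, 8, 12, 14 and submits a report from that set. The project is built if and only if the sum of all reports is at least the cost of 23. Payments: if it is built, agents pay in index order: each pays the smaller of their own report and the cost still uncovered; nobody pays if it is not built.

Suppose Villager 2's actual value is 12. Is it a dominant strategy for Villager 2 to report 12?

Check each profile of the others' reports and compare truth against every alternative report.
Others report (14): truth gives 3, best alternative gives 3.
Others report (12): truth gives 1, best alternative gives 1.
Others report (4): truth gives 0, best alternative gives 0.
Others report (8): truth gives 0, best alternative gives 0.
In every case the truthful report is at least as good as any alternative, so it is a dominant strategy.

Yes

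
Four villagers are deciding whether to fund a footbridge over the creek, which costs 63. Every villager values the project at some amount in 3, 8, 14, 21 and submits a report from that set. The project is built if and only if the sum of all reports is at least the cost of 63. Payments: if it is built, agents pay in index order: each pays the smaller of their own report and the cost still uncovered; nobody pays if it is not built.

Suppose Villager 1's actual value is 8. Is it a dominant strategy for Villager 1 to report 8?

Consider the case where Villager 2 reports 21, Villager 3 reports 21 and Villager 4 reports 21.
Truthful report 8: project built, pays 8, utility 8 - 8 = 0.
Report 3 instead: project built, pays 3, utility 8 - 3 = 5.
Since 5 > 0, reporting 3 is strictly better here, so truthful reporting is not dominant.

No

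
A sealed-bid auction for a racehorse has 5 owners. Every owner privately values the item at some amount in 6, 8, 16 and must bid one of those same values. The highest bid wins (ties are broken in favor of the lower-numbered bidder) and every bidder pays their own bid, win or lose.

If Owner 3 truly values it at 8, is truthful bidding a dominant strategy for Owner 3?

No

Consider the case where Owner 1 bids 6, Owner 2 bids 6, Owner 4 bids 6 and Owner 5 bids 16.
Truthful bid 8: loses but pays 8, utility -8.
Bid 6 instead: loses but pays 6, utility -6.
Since -6 > -8, bidding 6 is strictly better here, so truthful bidding is not dominant.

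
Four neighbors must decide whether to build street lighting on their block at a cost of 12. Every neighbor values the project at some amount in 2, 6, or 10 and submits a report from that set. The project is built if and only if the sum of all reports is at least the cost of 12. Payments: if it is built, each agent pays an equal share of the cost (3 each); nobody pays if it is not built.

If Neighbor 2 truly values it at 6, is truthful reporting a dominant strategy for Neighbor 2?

Yes

Check each profile of the others' reports and compare truth against every alternative report.
Others report (2, 2, 2): truth gives 3, best alternative gives 3.
Others report (2, 2, 6): truth gives 3, best alternative gives 3.
Others report (2, 2, 10): truth gives 3, best alternative gives 3.
Others report (2, 6, 2): truth gives 3, best alternative gives 3.
Others report (2, 6, 6): truth gives 3, best alternative gives 3.
Others report (2, 6, 10): truth gives 3, best alternative gives 3.
(Remaining 21 profiles checked similarly; truth is weakly best in each.)
In every case the truthful report is at least as good as any alternative, so it is a dominant strategy.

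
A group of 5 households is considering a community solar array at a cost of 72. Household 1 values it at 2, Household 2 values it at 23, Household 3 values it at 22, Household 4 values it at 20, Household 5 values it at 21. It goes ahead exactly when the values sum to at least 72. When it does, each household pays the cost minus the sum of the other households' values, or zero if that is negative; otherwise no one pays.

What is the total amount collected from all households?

Total value 88 ≥ cost 72, so it is built.
Household 1: others sum to 86; max(0, 72 - 86) = 0.
Household 2: others sum to 65; max(0, 72 - 65) = 7.
Household 3: others sum to 66; max(0, 72 - 66) = 6.
Household 4: others sum to 68; max(0, 72 - 68) = 4.
Household 5: others sum to 67; max(0, 72 - 67) = 5.
Total collected = 0 + 7 + 6 + 4 + 5 = 22.

22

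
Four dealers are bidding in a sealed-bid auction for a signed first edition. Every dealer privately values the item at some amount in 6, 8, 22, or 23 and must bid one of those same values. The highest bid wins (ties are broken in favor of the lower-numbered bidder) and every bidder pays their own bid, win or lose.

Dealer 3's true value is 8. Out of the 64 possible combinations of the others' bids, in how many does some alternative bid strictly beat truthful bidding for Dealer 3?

62

Others bid (6, 6, 22): truth gives -8; bid 6 gives -6 > -8. Violating.
Others bid (6, 6, 23): truth gives -8; bid 6 gives -6 > -8. Violating.
Others bid (6, 8, 6): truth gives -8; bid 6 gives -6 > -8. Violating.
Others bid (6, 8, 8): truth gives -8; bid 6 gives -6 > -8. Violating.
Others bid (6, 6, 6): truth gives 0; no alternative beats it.
Others bid (6, 6, 8): truth gives 0; no alternative beats it.
(Checking all 64 profiles: 62 have a profitable deviation, 2 do not.)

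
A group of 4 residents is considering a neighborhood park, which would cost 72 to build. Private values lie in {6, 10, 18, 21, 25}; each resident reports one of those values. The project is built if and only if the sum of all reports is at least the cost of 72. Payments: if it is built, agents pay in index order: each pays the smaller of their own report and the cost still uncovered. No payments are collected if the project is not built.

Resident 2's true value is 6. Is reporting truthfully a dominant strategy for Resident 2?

Yes

Check each profile of the others' reports and compare truth against every alternative report.
Others report (18, 21, 25): truth gives 0, best alternative gives -4.
Others report (18, 25, 21): truth gives 0, best alternative gives -4.
Others report (18, 25, 25): truth gives 0, best alternative gives -4.
Others report (21, 18, 25): truth gives 0, best alternative gives -4.
Others report (21, 21, 21): truth gives 0, best alternative gives -4.
Others report (21, 21, 25): truth gives 0, best alternative gives -4.
(Remaining 119 profiles checked similarly; truth is weakly best in each.)
In every case the truthful report is at least as good as any alternative, so it is a dominant strategy.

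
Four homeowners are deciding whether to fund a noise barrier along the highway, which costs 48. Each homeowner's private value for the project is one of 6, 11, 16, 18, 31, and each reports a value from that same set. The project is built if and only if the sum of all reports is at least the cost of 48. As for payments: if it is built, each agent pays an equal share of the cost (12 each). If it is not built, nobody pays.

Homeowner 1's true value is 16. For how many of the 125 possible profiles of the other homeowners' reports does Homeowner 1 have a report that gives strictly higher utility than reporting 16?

Others report (6, 6, 6): truth gives 0; report 31 gives 4 > 0. Violating.
Others report (6, 6, 11): truth gives 0; report 31 gives 4 > 0. Violating.
Others report (6, 6, 16): truth gives 0; report 31 gives 4 > 0. Violating.
Others report (6, 6, 18): truth gives 0; report 18 gives 4 > 0. Violating.
Others report (6, 6, 31): truth gives 4; no alternative beats it.
Others report (6, 11, 16): truth gives 4; no alternative beats it.
(Checking all 125 profiles: 13 have a profitable deviation, 112 do not.)

13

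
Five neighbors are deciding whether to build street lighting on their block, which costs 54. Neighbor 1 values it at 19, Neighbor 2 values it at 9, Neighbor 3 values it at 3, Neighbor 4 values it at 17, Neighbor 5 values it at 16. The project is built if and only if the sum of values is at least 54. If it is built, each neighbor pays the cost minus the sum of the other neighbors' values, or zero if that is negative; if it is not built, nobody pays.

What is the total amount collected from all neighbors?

Total value 64 ≥ cost 54, so it is built.
Neighbor 1: others sum to 45; max(0, 54 - 45) = 9.
Neighbor 2: others sum to 55; max(0, 54 - 55) = 0.
Neighbor 3: others sum to 61; max(0, 54 - 61) = 0.
Neighbor 4: others sum to 47; max(0, 54 - 47) = 7.
Neighbor 5: others sum to 48; max(0, 54 - 48) = 6.
Total collected = 9 + 0 + 0 + 7 + 6 = 22.

22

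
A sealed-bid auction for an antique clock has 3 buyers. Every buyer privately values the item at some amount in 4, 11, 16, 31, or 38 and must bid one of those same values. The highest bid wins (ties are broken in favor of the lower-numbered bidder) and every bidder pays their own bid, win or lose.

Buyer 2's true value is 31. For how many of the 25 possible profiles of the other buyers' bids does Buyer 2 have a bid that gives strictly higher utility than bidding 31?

Others bid (4, 4): truth gives 0; bid 11 gives 20 > 0. Violating.
Others bid (4, 11): truth gives 0; bid 11 gives 20 > 0. Violating.
Others bid (4, 16): truth gives 0; bid 16 gives 15 > 0. Violating.
Others bid (4, 38): truth gives -31; bid 4 gives -4 > -31. Violating.
Others bid (4, 31): truth gives 0; no alternative beats it.
Others bid (11, 31): truth gives 0; no alternative beats it.
(Checking all 25 profiles: 19 have a profitable deviation, 6 do not.)

19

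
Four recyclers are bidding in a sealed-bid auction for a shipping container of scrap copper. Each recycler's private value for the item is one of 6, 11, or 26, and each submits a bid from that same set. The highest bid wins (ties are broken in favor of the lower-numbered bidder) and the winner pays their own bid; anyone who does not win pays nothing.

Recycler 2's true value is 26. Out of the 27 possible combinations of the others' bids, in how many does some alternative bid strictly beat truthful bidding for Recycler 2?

Others bid (6, 6, 6): truth gives 0; bid 11 gives 15 > 0. Violating.
Others bid (6, 6, 11): truth gives 0; bid 11 gives 15 > 0. Violating.
Others bid (6, 11, 6): truth gives 0; bid 11 gives 15 > 0. Violating.
Others bid (6, 11, 11): truth gives 0; bid 11 gives 15 > 0. Violating.
Others bid (6, 6, 26): truth gives 0; no alternative beats it.
Others bid (6, 11, 26): truth gives 0; no alternative beats it.
(Checking all 27 profiles: 4 have a profitable deviation, 23 do not.)

4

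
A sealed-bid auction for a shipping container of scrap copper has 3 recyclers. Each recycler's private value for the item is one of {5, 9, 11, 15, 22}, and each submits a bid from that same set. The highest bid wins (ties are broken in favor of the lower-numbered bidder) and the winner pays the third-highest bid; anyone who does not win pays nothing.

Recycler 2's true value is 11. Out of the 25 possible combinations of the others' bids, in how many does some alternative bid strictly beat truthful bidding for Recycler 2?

8

Others bid (5, 15): truth gives 0; bid 15 gives 6 > 0. Violating.
Others bid (5, 22): truth gives 0; bid 22 gives 6 > 0. Violating.
Others bid (9, 15): truth gives 0; bid 15 gives 2 > 0. Violating.
Others bid (9, 22): truth gives 0; bid 22 gives 2 > 0. Violating.
Others bid (5, 5): truth gives 6; no alternative beats it.
Others bid (5, 9): truth gives 6; no alternative beats it.
(Checking all 25 profiles: 8 have a profitable deviation, 17 do not.)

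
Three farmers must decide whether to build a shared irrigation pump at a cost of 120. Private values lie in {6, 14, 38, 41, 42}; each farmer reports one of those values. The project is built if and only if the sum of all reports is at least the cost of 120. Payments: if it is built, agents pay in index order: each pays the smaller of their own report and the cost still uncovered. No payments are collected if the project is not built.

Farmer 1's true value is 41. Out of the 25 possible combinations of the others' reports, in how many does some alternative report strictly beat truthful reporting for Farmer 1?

4

Others report (41, 41): truth gives 0; report 38 gives 3 > 0. Violating.
Others report (41, 42): truth gives 0; report 38 gives 3 > 0. Violating.
Others report (42, 41): truth gives 0; report 38 gives 3 > 0. Violating.
Others report (42, 42): truth gives 0; report 38 gives 3 > 0. Violating.
Others report (6, 6): truth gives 0; no alternative beats it.
Others report (6, 14): truth gives 0; no alternative beats it.
(Checking all 25 profiles: 4 have a profitable deviation, 21 do not.)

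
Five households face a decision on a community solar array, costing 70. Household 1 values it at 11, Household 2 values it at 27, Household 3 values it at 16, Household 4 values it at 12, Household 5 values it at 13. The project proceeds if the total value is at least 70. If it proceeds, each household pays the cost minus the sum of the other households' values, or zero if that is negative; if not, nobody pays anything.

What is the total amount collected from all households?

Total value 79 ≥ cost 70, so it is built.
Household 1: others sum to 68; max(0, 70 - 68) = 2.
Household 2: others sum to 52; max(0, 70 - 52) = 18.
Household 3: others sum to 63; max(0, 70 - 63) = 7.
Household 4: others sum to 67; max(0, 70 - 67) = 3.
Household 5: others sum to 66; max(0, 70 - 66) = 4.
Total collected = 2 + 18 + 7 + 3 + 4 = 34.

34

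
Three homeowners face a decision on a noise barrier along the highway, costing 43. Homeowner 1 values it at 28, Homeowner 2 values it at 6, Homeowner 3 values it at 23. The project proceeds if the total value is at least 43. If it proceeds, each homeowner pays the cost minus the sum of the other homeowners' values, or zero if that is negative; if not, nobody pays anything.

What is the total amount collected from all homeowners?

Total value 57 ≥ cost 43, so it is built.
Homeowner 1: others sum to 29; max(0, 43 - 29) = 14.
Homeowner 2: others sum to 51; max(0, 43 - 51) = 0.
Homeowner 3: others sum to 34; max(0, 43 - 34) = 9.
Total collected = 14 + 0 + 9 = 23.

23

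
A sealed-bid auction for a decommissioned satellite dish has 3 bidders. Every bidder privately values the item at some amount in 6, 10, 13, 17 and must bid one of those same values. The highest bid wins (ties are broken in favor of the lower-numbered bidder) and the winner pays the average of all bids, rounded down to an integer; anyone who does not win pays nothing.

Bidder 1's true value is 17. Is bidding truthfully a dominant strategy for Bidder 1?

Consider the case where Bidder 2 bids 6 and Bidder 3 bids 6.
Truthful bid 17: wins, pays 9, utility 17 - 9 = 8.
Bid 6 instead: wins, pays 6, utility 17 - 6 = 11.
Since 11 > 8, bidding 6 is strictly better here, so truthful bidding is not dominant.

No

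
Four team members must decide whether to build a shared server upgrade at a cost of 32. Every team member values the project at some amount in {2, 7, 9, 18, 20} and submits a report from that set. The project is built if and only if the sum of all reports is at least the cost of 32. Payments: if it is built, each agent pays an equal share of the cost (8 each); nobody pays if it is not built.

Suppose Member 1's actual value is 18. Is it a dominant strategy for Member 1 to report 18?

No

Consider the case where Member 2 reports 2, Member 3 reports 2 and Member 4 reports 9.
Truthful report 18: project not built, utility 0.
Report 20 instead: project built, pays 8, utility 18 - 8 = 10.
Since 10 > 0, reporting 20 is strictly better here, so truthful reporting is not dominant.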